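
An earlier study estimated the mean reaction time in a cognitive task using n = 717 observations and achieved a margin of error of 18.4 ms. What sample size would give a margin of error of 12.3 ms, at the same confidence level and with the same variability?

Margin of error scales as 1/√n, so n₂ = n₁·(E₁/E₂)².
n₂ = 717 × (18.4/12.3)² = 717 × 2.238 = 1604.65
Round up: n₂ = 1605.

1605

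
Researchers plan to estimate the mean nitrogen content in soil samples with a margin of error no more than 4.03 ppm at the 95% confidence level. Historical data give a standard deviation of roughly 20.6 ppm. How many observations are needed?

101

For a mean, the margin of error is E = z·σ/√n, so n = (zσ/E)².
At 95% confidence, z = 1.960.
n = (1.960 × 20.6 / 4.03)² = 100.38
Round up: n = 101.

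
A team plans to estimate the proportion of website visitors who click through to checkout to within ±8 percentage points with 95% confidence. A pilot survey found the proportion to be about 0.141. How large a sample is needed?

73

For a proportion with margin E = 0.08 at 95% confidence, z = 1.960.
n = p̂(1−p̂)(z/E)² = 0.141 × 0.859 × (1.960/0.08)² = 72.70
Round up: n = 73.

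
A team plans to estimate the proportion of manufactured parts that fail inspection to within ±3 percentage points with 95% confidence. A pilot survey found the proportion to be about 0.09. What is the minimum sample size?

350

For a proportion with margin E = 0.03 at 95% confidence, z = 1.960.
n = p̂(1−p̂)(z/E)² = 0.09 × 0.91 × (1.960/0.03)² = 349.59
Round up: n = 350.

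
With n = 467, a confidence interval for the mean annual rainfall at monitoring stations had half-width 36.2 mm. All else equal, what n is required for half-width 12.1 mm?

4180

Margin of error scales as 1/√n, so n₂ = n₁·(E₁/E₂)².
n₂ = 467 × (36.2/12.1)² = 467 × 8.95 = 4179.65
Round up: n₂ = 4180.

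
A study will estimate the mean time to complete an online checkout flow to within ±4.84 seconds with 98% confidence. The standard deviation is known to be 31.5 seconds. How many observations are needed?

230

For a mean, the margin of error is E = z·σ/√n, so n = (zσ/E)².
At 98% confidence, z = 2.326.
n = (2.326 × 31.5 / 4.84)² = 229.17
Round up: n = 230.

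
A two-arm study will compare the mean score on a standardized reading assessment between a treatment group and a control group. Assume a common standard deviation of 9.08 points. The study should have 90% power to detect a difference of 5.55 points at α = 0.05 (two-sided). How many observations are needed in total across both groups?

114 total

For two equal groups, n per group = 2·((z_{α/2} + z_β)·σ/δ)².
z_{α/2} = 1.960; z_β = 1.282 (power 90%).
n = 2 × (3.242 × 9.08 / 5.55)² = 2 × 28.13 = 56.26
Round up: n = 57 per group.
Total across both groups: 2 × 57 = 114.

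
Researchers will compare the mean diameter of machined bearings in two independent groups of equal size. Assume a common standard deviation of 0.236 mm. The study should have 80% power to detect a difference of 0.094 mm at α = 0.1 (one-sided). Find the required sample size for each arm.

For two equal groups, n per group = 2·((z_α + z_β)·σ/δ)².
z_α = 1.282; z_β = 0.842 (power 80%).
n = 2 × (2.124 × 0.236 / 0.094)² = 2 × 28.44 = 56.88
Round up: n = 57 per group.

57 per group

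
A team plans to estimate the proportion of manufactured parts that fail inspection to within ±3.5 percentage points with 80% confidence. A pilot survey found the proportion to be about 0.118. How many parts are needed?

For a proportion with margin E = 0.035 at 80% confidence, z = 1.282.
n = p̂(1−p̂)(z/E)² = 0.118 × 0.882 × (1.282/0.035)² = 139.63
Round up: n = 140.

n = 140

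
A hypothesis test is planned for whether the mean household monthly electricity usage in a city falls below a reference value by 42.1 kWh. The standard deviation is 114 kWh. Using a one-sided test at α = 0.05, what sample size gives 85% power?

53

For a one-sample z-test, n = ((z_α + z_β)·σ/δ)².
z_α = 1.645 (one-sided α = 0.05); z_β = 1.036 (power 85% → β = 0.15).
n = (2.681 × 114 / 42.1)² = 52.70
Round up: n = 53.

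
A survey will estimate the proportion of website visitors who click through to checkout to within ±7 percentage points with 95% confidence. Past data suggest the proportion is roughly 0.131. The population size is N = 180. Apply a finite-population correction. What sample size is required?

60

For a proportion with margin E = 0.07 at 95% confidence, z = 1.960.
n = p̂(1−p̂)(z/E)² = 0.131 × 0.869 × (1.960/0.07)² = 89.25 — call this n₀.
Finite-population correction with N = 180: n = n₀ / (1 + (n₀−1)/N) = 89.25 / 1.49 = 59.90
Round up: n = 60.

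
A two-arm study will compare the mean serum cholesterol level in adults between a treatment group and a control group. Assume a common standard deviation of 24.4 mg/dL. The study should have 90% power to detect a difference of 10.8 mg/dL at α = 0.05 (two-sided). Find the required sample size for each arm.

108 per group

For two equal groups, n per group = 2·((z_{α/2} + z_β)·σ/δ)².
z_{α/2} = 1.960; z_β = 1.282 (power 90%).
n = 2 × (3.242 × 24.4 / 10.8)² = 2 × 53.65 = 107.30
Round up: n = 108 per group.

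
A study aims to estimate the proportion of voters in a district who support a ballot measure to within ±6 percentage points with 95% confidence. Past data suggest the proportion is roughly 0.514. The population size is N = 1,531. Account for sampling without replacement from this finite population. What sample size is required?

228

For a proportion with margin E = 0.06 at 95% confidence, z = 1.960.
n = p̂(1−p̂)(z/E)² = 0.514 × 0.486 × (1.960/0.06)² = 266.57 — call this n₀.
Finite-population correction with N = 1,531: n = n₀ / (1 + (n₀−1)/N) = 266.57 / 1.173 = 227.25
Round up: n = 228.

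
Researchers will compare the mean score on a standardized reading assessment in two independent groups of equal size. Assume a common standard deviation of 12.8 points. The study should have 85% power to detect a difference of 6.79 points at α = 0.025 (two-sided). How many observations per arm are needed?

For two equal groups, n per group = 2·((z_{α/2} + z_β)·σ/δ)².
z_{α/2} = 2.241; z_β = 1.036 (power 85%).
n = 2 × (3.277 × 12.8 / 6.79)² = 2 × 38.16 = 76.32
Round up: n = 77 per group.

77 per group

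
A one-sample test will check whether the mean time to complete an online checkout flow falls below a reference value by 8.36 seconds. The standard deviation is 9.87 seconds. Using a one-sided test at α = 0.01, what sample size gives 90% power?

For a one-sample z-test, n = ((z_α + z_β)·σ/δ)².
z_α = 2.326 (one-sided α = 0.01); z_β = 1.282 (power 90% → β = 0.1).
n = (3.608 × 9.87 / 8.36)² = 18.14
Round up: n = 19.

19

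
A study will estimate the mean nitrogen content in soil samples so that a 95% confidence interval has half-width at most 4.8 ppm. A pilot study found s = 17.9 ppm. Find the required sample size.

54

For a mean, the margin of error is E = z·σ/√n, so n = (zσ/E)².
At 95% confidence, z = 1.960.
n = (1.960 × 17.9 / 4.8)² = 53.42
Round up: n = 54.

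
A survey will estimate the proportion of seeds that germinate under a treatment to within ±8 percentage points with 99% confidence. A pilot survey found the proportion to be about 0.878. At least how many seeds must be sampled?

112

For a proportion with margin E = 0.08 at 99% confidence, z = 2.576.
n = p̂(1−p̂)(z/E)² = 0.878 × 0.122 × (2.576/0.08)² = 111.06
Round up: n = 112.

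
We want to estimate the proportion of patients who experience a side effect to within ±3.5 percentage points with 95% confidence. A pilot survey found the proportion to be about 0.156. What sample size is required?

For a proportion with margin E = 0.035 at 95% confidence, z = 1.960.
n = p̂(1−p̂)(z/E)² = 0.156 × 0.844 × (1.960/0.035)² = 412.90
Round up: n = 413.

413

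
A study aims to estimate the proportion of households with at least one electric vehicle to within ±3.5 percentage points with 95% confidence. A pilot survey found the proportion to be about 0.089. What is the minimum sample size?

255

For a proportion with margin E = 0.035 at 95% confidence, z = 1.960.
n = p̂(1−p̂)(z/E)² = 0.089 × 0.911 × (1.960/0.035)² = 254.26
Round up: n = 255.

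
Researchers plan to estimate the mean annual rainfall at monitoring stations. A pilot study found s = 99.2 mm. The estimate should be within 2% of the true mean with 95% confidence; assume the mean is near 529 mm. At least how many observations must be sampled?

338

For a mean, the margin of error is E = z·σ/√n, so n = (zσ/E)².
At 95% confidence, z = 1.960.
E = 2% of 529 = 10.58 mm.
n = (1.960 × 99.2 / 10.58)² = 337.73
Round up: n = 338.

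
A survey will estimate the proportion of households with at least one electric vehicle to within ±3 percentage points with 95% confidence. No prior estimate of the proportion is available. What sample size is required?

1068

For a proportion with margin E = 0.03 at 95% confidence, z = 1.960.
With no prior estimate, use p = 0.5, which maximizes p(1−p) at 0.25.
n = 0.25 × (z/E)² = 0.25 × (1.960/0.03)² = 1067.11
Round up: n = 1068.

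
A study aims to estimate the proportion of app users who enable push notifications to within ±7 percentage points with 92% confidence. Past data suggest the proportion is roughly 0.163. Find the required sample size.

86

For a proportion with margin E = 0.07 at 92% confidence, z = 1.751.
n = p̂(1−p̂)(z/E)² = 0.163 × 0.837 × (1.751/0.07)² = 85.37
Round up: n = 86.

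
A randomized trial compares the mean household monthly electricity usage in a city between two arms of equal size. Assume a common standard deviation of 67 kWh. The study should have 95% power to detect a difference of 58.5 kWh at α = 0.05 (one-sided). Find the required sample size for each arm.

29 per group

For two equal groups, n per group = 2·((z_α + z_β)·σ/δ)².
z_α = 1.645; z_β = 1.645 (power 95%).
n = 2 × (3.290 × 67 / 58.5)² = 2 × 14.20 = 28.40
Round up: n = 29 per group.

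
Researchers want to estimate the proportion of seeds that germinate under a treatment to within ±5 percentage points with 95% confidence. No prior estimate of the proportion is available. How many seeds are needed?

For a proportion with margin E = 0.05 at 95% confidence, z = 1.960.
With no prior estimate, use p = 0.5, which maximizes p(1−p) at 0.25.
n = 0.25 × (z/E)² = 0.25 × (1.960/0.05)² = 384.16
Round up: n = 385.

385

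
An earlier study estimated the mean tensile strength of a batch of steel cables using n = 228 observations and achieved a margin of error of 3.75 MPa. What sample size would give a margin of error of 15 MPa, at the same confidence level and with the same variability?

15

Margin of error scales as 1/√n, so n₂ = n₁·(E₁/E₂)².
n₂ = 228 × (3.75/15)² = 228 × 0.0625 = 14.25
Round up: n₂ = 15.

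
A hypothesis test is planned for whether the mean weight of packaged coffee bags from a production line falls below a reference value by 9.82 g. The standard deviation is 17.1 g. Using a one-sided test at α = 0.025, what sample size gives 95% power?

For a one-sample z-test, n = ((z_α + z_β)·σ/δ)².
z_α = 1.960 (one-sided α = 0.025); z_β = 1.645 (power 95% → β = 0.05).
n = (3.605 × 17.1 / 9.82)² = 39.41
Round up: n = 40.

40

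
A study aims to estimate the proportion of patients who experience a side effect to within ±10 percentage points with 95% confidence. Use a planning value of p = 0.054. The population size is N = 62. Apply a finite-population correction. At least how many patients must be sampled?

n = 16

For a proportion with margin E = 0.1 at 95% confidence, z = 1.960.
n = p̂(1−p̂)(z/E)² = 0.054 × 0.946 × (1.960/0.1)² = 19.62 — call this n₀.
Finite-population correction with N = 62: n = n₀ / (1 + (n₀−1)/N) = 19.62 / 1.3 = 15.09
Round up: n = 16.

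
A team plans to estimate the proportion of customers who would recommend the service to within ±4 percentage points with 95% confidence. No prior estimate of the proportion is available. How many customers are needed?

n = 601

For a proportion with margin E = 0.04 at 95% confidence, z = 1.960.
With no prior estimate, use p = 0.5, which maximizes p(1−p) at 0.25.
n = 0.25 × (z/E)² = 0.25 × (1.960/0.04)² = 600.25
Round up: n = 601.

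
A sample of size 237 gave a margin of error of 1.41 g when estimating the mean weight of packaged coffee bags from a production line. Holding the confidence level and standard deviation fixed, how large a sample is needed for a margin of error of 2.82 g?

60

Margin of error scales as 1/√n, so n₂ = n₁·(E₁/E₂)².
n₂ = 237 × (1.41/2.82)² = 237 × 0.25 = 59.25
Round up: n₂ = 60.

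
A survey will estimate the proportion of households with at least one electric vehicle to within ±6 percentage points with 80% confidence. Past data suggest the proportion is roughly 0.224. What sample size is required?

80

For a proportion with margin E = 0.06 at 80% confidence, z = 1.282.
n = p̂(1−p̂)(z/E)² = 0.224 × 0.776 × (1.282/0.06)² = 79.36
Round up: n = 80.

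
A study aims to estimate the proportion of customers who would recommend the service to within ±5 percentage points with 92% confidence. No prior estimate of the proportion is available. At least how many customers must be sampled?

For a proportion with margin E = 0.05 at 92% confidence, z = 1.751.
With no prior estimate, use p = 0.5, which maximizes p(1−p) at 0.25.
n = 0.25 × (z/E)² = 0.25 × (1.751/0.05)² = 306.60
Round up: n = 307.

n = 307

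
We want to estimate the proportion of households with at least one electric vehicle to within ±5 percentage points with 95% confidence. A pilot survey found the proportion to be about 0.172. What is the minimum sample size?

219

For a proportion with margin E = 0.05 at 95% confidence, z = 1.960.
n = p̂(1−p̂)(z/E)² = 0.172 × 0.828 × (1.960/0.05)² = 218.84
Round up: n = 219.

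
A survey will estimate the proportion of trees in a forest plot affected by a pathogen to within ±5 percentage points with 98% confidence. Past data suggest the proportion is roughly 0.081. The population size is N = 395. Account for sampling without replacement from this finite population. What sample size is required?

n = 115

For a proportion with margin E = 0.05 at 98% confidence, z = 2.326.
n = p̂(1−p̂)(z/E)² = 0.081 × 0.919 × (2.326/0.05)² = 161.09 — call this n₀.
Finite-population correction with N = 395: n = n₀ / (1 + (n₀−1)/N) = 161.09 / 1.405 = 114.65
Round up: n = 115.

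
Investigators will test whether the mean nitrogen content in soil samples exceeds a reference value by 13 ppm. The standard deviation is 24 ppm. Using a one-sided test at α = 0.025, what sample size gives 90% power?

36

For a one-sample z-test, n = ((z_α + z_β)·σ/δ)².
z_α = 1.960 (one-sided α = 0.025); z_β = 1.282 (power 90% → β = 0.1).
n = (3.242 × 24 / 13)² = 35.82
Round up: n = 36.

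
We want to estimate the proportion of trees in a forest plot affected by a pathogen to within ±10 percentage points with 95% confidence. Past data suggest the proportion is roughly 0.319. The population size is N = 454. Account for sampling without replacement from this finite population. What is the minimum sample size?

n = 71

For a proportion with margin E = 0.1 at 95% confidence, z = 1.960.
n = p̂(1−p̂)(z/E)² = 0.319 × 0.681 × (1.960/0.1)² = 83.45 — call this n₀.
Finite-population correction with N = 454: n = n₀ / (1 + (n₀−1)/N) = 83.45 / 1.182 = 70.60
Round up: n = 71.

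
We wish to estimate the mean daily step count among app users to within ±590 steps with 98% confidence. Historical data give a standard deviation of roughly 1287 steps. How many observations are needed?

26

For a mean, the margin of error is E = z·σ/√n, so n = (zσ/E)².
At 98% confidence, z = 2.326.
n = (2.326 × 1287 / 590)² = 25.74
Round up: n = 26.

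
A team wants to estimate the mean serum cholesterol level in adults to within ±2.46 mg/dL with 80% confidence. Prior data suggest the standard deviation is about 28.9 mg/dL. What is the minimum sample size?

For a mean, the margin of error is E = z·σ/√n, so n = (zσ/E)².
At 80% confidence, z = 1.282.
n = (1.282 × 28.9 / 2.46)² = 226.83
Round up: n = 227.

227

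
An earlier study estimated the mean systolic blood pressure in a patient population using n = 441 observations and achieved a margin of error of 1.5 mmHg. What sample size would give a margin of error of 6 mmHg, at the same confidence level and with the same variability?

Margin of error scales as 1/√n, so n₂ = n₁·(E₁/E₂)².
n₂ = 441 × (1.5/6)² = 441 × 0.0625 = 27.56
Round up: n₂ = 28.

28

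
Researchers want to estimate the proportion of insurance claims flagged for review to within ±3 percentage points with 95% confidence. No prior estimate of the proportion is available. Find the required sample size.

For a proportion with margin E = 0.03 at 95% confidence, z = 1.960.
With no prior estimate, use p = 0.5, which maximizes p(1−p) at 0.25.
n = 0.25 × (z/E)² = 0.25 × (1.960/0.03)² = 1067.11
Round up: n = 1068.

1068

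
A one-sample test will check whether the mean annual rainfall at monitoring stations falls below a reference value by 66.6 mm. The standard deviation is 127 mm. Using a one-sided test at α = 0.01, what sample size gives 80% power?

For a one-sample z-test, n = ((z_α + z_β)·σ/δ)².
z_α = 2.326 (one-sided α = 0.01); z_β = 0.842 (power 80% → β = 0.2).
n = (3.168 × 127 / 66.6)² = 36.49
Round up: n = 37.

n = 37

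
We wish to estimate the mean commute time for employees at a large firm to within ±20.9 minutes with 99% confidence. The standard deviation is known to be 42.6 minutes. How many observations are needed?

28

For a mean, the margin of error is E = z·σ/√n, so n = (zσ/E)².
At 99% confidence, z = 2.576.
n = (2.576 × 42.6 / 20.9)² = 27.57
Round up: n = 28.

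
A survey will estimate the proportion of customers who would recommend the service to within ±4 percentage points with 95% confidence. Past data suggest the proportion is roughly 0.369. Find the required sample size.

560

For a proportion with margin E = 0.04 at 95% confidence, z = 1.960.
n = p̂(1−p̂)(z/E)² = 0.369 × 0.631 × (1.960/0.04)² = 559.05
Round up: n = 560.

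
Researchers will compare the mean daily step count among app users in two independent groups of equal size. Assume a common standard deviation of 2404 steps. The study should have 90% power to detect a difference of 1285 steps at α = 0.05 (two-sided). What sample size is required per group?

For two equal groups, n per group = 2·((z_{α/2} + z_β)·σ/δ)².
z_{α/2} = 1.960; z_β = 1.282 (power 90%).
n = 2 × (3.242 × 2404 / 1285)² = 2 × 36.79 = 73.58
Round up: n = 74 per group.

74 per group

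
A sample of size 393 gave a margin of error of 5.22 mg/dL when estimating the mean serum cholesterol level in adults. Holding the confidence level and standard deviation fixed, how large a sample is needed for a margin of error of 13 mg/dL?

Margin of error scales as 1/√n, so n₂ = n₁·(E₁/E₂)².
n₂ = 393 × (5.22/13)² = 393 × 0.1612 = 63.35
Round up: n₂ = 64.

64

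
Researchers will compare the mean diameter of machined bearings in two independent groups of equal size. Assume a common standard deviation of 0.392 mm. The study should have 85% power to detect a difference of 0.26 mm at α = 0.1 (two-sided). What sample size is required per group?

33 per group

For two equal groups, n per group = 2·((z_{α/2} + z_β)·σ/δ)².
z_{α/2} = 1.645; z_β = 1.036 (power 85%).
n = 2 × (2.681 × 0.392 / 0.26)² = 2 × 16.34 = 32.68
Round up: n = 33 per group.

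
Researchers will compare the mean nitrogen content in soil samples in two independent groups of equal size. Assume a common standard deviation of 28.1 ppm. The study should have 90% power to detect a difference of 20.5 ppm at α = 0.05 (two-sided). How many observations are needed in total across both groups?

80 total

For two equal groups, n per group = 2·((z_{α/2} + z_β)·σ/δ)².
z_{α/2} = 1.960; z_β = 1.282 (power 90%).
n = 2 × (3.242 × 28.1 / 20.5)² = 2 × 19.75 = 39.50
Round up: n = 40 per group.
Total across both groups: 2 × 40 = 80.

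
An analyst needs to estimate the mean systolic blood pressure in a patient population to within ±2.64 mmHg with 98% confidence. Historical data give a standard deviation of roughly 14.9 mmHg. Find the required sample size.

n = 173

For a mean, the margin of error is E = z·σ/√n, so n = (zσ/E)².
At 98% confidence, z = 2.326.
n = (2.326 × 14.9 / 2.64)² = 172.34
Round up: n = 173.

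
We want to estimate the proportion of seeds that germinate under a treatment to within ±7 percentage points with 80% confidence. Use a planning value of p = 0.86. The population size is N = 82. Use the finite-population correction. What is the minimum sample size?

28

For a proportion with margin E = 0.07 at 80% confidence, z = 1.282.
n = p̂(1−p̂)(z/E)² = 0.86 × 0.14 × (1.282/0.07)² = 40.38 — call this n₀.
Finite-population correction with N = 82: n = n₀ / (1 + (n₀−1)/N) = 40.38 / 1.48 = 27.28
Round up: n = 28.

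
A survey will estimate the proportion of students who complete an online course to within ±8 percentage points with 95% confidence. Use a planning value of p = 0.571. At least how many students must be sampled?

n = 148

For a proportion with margin E = 0.08 at 95% confidence, z = 1.960.
n = p̂(1−p̂)(z/E)² = 0.571 × 0.429 × (1.960/0.08)² = 147.04
Round up: n = 148.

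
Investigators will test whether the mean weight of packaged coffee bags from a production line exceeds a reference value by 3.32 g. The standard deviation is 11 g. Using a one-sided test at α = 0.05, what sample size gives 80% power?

For a one-sample z-test, n = ((z_α + z_β)·σ/δ)².
z_α = 1.645 (one-sided α = 0.05); z_β = 0.842 (power 80% → β = 0.2).
n = (2.487 × 11 / 3.32)² = 67.90
Round up: n = 68.

68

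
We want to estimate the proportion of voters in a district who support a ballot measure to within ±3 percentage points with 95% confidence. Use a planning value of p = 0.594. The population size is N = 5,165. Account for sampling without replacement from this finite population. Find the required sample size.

n = 859

For a proportion with margin E = 0.03 at 95% confidence, z = 1.960.
n = p̂(1−p̂)(z/E)² = 0.594 × 0.406 × (1.960/0.03)² = 1029.40 — call this n₀.
Finite-population correction with N = 5,165: n = n₀ / (1 + (n₀−1)/N) = 1029.40 / 1.199 = 858.55
Round up: n = 859.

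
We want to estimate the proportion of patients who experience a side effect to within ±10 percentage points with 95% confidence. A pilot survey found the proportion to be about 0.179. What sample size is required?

57

For a proportion with margin E = 0.1 at 95% confidence, z = 1.960.
n = p̂(1−p̂)(z/E)² = 0.179 × 0.821 × (1.960/0.1)² = 56.46
Round up: n = 57.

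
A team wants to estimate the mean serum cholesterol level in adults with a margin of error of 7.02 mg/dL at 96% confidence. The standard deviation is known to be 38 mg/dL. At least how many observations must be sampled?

For a mean, the margin of error is E = z·σ/√n, so n = (zσ/E)².
At 96% confidence, z = 2.054.
n = (2.054 × 38 / 7.02)² = 123.62
Round up: n = 124.

n = 124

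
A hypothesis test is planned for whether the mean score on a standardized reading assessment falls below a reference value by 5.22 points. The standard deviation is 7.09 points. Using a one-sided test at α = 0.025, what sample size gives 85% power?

17

For a one-sample z-test, n = ((z_α + z_β)·σ/δ)².
z_α = 1.960 (one-sided α = 0.025); z_β = 1.036 (power 85% → β = 0.15).
n = (2.996 × 7.09 / 5.22)² = 16.56
Round up: n = 17.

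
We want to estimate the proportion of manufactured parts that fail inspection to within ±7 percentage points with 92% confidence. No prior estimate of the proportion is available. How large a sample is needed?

157

For a proportion with margin E = 0.07 at 92% confidence, z = 1.751.
With no prior estimate, use p = 0.5, which maximizes p(1−p) at 0.25.
n = 0.25 × (z/E)² = 0.25 × (1.751/0.07)² = 156.43
Round up: n = 157.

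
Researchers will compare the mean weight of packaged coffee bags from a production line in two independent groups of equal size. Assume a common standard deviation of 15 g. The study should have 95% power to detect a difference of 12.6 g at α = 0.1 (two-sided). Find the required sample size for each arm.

For two equal groups, n per group = 2·((z_{α/2} + z_β)·σ/δ)².
z_{α/2} = 1.645; z_β = 1.645 (power 95%).
n = 2 × (3.290 × 15 / 12.6)² = 2 × 15.34 = 30.68
Round up: n = 31 per group.

31 per group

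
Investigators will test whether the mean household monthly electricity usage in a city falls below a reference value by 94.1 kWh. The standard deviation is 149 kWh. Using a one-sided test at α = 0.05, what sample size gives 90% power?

22

For a one-sample z-test, n = ((z_α + z_β)·σ/δ)².
z_α = 1.645 (one-sided α = 0.05); z_β = 1.282 (power 90% → β = 0.1).
n = (2.927 × 149 / 94.1)² = 21.48
Round up: n = 22.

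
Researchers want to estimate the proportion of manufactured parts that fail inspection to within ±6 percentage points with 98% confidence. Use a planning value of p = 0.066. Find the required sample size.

For a proportion with margin E = 0.06 at 98% confidence, z = 2.326.
n = p̂(1−p̂)(z/E)² = 0.066 × 0.934 × (2.326/0.06)² = 92.64
Round up: n = 93.

93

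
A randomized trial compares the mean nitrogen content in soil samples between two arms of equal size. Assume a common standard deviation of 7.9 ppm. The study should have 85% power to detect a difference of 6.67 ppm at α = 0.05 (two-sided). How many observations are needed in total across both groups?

For two equal groups, n per group = 2·((z_{α/2} + z_β)·σ/δ)².
z_{α/2} = 1.960; z_β = 1.036 (power 85%).
n = 2 × (2.996 × 7.9 / 6.67)² = 2 × 12.59 = 25.18
Round up: n = 26 per group.
Total across both groups: 2 × 26 = 52.

52 total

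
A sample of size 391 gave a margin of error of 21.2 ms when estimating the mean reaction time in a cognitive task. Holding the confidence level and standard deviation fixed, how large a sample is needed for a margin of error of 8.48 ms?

2444

Margin of error scales as 1/√n, so n₂ = n₁·(E₁/E₂)².
n₂ = 391 × (21.2/8.48)² = 391 × 6.25 = 2443.75
Round up: n₂ = 2444.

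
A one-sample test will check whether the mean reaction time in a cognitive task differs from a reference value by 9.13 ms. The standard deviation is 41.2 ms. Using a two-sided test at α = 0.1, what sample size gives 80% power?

For a one-sample z-test, n = ((z_{α/2} + z_β)·σ/δ)².
z_{α/2} = 1.645 (two-sided α = 0.1); z_β = 0.842 (power 80% → β = 0.2).
n = (2.487 × 41.2 / 9.13)² = 125.95
Round up: n = 126.

n = 126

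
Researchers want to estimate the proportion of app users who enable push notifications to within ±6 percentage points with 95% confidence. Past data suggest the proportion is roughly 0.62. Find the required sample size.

n = 252

For a proportion with margin E = 0.06 at 95% confidence, z = 1.960.
n = p̂(1−p̂)(z/E)² = 0.62 × 0.38 × (1.960/0.06)² = 251.41
Round up: n = 252.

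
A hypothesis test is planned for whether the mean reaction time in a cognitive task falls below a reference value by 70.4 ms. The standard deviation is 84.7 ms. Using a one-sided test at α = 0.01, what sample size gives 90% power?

n = 19

For a one-sample z-test, n = ((z_α + z_β)·σ/δ)².
z_α = 2.326 (one-sided α = 0.01); z_β = 1.282 (power 90% → β = 0.1).
n = (3.608 × 84.7 / 70.4)² = 18.84
Round up: n = 19.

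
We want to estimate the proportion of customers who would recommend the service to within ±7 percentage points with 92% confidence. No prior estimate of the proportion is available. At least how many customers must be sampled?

n = 157

For a proportion with margin E = 0.07 at 92% confidence, z = 1.751.
With no prior estimate, use p = 0.5, which maximizes p(1−p) at 0.25.
n = 0.25 × (z/E)² = 0.25 × (1.751/0.07)² = 156.43
Round up: n = 157.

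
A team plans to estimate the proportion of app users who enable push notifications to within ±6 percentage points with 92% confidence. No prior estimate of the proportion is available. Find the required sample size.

For a proportion with margin E = 0.06 at 92% confidence, z = 1.751.
With no prior estimate, use p = 0.5, which maximizes p(1−p) at 0.25.
n = 0.25 × (z/E)² = 0.25 × (1.751/0.06)² = 212.92
Round up: n = 213.

213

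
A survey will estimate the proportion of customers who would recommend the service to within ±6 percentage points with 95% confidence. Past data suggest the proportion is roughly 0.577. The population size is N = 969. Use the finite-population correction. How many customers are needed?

For a proportion with margin E = 0.06 at 95% confidence, z = 1.960.
n = p̂(1−p̂)(z/E)² = 0.577 × 0.423 × (1.960/0.06)² = 260.45 — call this n₀.
Finite-population correction with N = 969: n = n₀ / (1 + (n₀−1)/N) = 260.45 / 1.268 = 205.40
Round up: n = 206.

206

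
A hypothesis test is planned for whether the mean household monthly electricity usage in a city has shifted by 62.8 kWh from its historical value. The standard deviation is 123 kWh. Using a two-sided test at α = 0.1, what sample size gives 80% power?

For a one-sample z-test, n = ((z_{α/2} + z_β)·σ/δ)².
z_{α/2} = 1.645 (two-sided α = 0.1); z_β = 0.842 (power 80% → β = 0.2).
n = (2.487 × 123 / 62.8)² = 23.73
Round up: n = 24.

24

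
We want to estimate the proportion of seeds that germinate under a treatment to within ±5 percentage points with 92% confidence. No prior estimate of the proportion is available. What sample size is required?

For a proportion with margin E = 0.05 at 92% confidence, z = 1.751.
With no prior estimate, use p = 0.5, which maximizes p(1−p) at 0.25.
n = 0.25 × (z/E)² = 0.25 × (1.751/0.05)² = 306.60
Round up: n = 307.

307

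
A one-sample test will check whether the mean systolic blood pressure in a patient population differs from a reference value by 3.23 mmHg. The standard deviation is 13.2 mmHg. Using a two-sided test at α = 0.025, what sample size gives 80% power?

159

For a one-sample z-test, n = ((z_{α/2} + z_β)·σ/δ)².
z_{α/2} = 2.241 (two-sided α = 0.025); z_β = 0.842 (power 80% → β = 0.2).
n = (3.083 × 13.2 / 3.23)² = 158.74
Round up: n = 159.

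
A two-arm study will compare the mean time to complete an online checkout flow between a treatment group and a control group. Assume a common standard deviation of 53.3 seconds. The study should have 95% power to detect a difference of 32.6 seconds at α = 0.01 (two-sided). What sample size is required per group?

For two equal groups, n per group = 2·((z_{α/2} + z_β)·σ/δ)².
z_{α/2} = 2.576; z_β = 1.645 (power 95%).
n = 2 × (4.221 × 53.3 / 32.6)² = 2 × 47.63 = 95.26
Round up: n = 96 per group.

96 per group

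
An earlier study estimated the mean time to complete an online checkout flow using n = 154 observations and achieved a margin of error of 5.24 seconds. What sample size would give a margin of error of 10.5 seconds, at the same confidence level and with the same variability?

Margin of error scales as 1/√n, so n₂ = n₁·(E₁/E₂)².
n₂ = 154 × (5.24/10.5)² = 154 × 0.249 = 38.35
Round up: n₂ = 39.

39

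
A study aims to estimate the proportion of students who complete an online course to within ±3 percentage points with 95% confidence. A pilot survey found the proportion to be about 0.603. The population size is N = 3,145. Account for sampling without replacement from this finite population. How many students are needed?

For a proportion with margin E = 0.03 at 95% confidence, z = 1.960.
n = p̂(1−p̂)(z/E)² = 0.603 × 0.397 × (1.960/0.03)² = 1021.83 — call this n₀.
Finite-population correction with N = 3,145: n = n₀ / (1 + (n₀−1)/N) = 1021.83 / 1.325 = 771.19
Round up: n = 772.

n = 772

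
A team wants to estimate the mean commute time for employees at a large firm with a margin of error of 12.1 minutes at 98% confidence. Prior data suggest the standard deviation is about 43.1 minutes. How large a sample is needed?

For a mean, the margin of error is E = z·σ/√n, so n = (zσ/E)².
At 98% confidence, z = 2.326.
n = (2.326 × 43.1 / 12.1)² = 68.64
Round up: n = 69.

69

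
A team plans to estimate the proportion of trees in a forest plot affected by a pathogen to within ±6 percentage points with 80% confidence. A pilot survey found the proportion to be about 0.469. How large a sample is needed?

114

For a proportion with margin E = 0.06 at 80% confidence, z = 1.282.
n = p̂(1−p̂)(z/E)² = 0.469 × 0.531 × (1.282/0.06)² = 113.69
Round up: n = 114.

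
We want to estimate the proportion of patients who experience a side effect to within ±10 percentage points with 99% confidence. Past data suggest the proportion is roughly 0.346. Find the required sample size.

For a proportion with margin E = 0.1 at 99% confidence, z = 2.576.
n = p̂(1−p̂)(z/E)² = 0.346 × 0.654 × (2.576/0.1)² = 150.16
Round up: n = 151.

151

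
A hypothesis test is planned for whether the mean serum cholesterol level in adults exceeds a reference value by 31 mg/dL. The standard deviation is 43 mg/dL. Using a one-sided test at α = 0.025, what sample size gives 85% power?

18

For a one-sample z-test, n = ((z_α + z_β)·σ/δ)².
z_α = 1.960 (one-sided α = 0.025); z_β = 1.036 (power 85% → β = 0.15).
n = (2.996 × 43 / 31)² = 17.27
Round up: n = 18.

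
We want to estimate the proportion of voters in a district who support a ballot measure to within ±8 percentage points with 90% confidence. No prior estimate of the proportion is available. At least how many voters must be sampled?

For a proportion with margin E = 0.08 at 90% confidence, z = 1.645.
With no prior estimate, use p = 0.5, which maximizes p(1−p) at 0.25.
n = 0.25 × (z/E)² = 0.25 × (1.645/0.08)² = 105.70
Round up: n = 106.

n = 106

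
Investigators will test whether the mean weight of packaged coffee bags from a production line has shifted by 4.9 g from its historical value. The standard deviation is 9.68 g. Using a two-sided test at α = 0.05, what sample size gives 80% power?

For a one-sample z-test, n = ((z_{α/2} + z_β)·σ/δ)².
z_{α/2} = 1.960 (two-sided α = 0.05); z_β = 0.842 (power 80% → β = 0.2).
n = (2.802 × 9.68 / 4.9)² = 30.64
Round up: n = 31.

31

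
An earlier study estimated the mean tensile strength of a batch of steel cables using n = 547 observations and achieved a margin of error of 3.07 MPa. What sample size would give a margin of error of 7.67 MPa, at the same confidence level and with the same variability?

88

Margin of error scales as 1/√n, so n₂ = n₁·(E₁/E₂)².
n₂ = 547 × (3.07/7.67)² = 547 × 0.1602 = 87.63
Round up: n₂ = 88.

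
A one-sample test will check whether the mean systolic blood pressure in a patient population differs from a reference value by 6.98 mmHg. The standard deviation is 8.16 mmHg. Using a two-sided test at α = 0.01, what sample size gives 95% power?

For a one-sample z-test, n = ((z_{α/2} + z_β)·σ/δ)².
z_{α/2} = 2.576 (two-sided α = 0.01); z_β = 1.645 (power 95% → β = 0.05).
n = (4.221 × 8.16 / 6.98)² = 24.35
Round up: n = 25.

n = 25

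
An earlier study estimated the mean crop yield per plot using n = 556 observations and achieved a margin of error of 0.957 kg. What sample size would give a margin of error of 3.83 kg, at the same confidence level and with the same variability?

Margin of error scales as 1/√n, so n₂ = n₁·(E₁/E₂)².
n₂ = 556 × (0.957/3.83)² = 556 × 0.06243 = 34.71
Round up: n₂ = 35.

n = 35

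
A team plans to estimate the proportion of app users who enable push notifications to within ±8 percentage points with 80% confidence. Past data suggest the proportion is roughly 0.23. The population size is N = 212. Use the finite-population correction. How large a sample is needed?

For a proportion with margin E = 0.08 at 80% confidence, z = 1.282.
n = p̂(1−p̂)(z/E)² = 0.23 × 0.77 × (1.282/0.08)² = 45.48 — call this n₀.
Finite-population correction with N = 212: n = n₀ / (1 + (n₀−1)/N) = 45.48 / 1.21 = 37.59
Round up: n = 38.

38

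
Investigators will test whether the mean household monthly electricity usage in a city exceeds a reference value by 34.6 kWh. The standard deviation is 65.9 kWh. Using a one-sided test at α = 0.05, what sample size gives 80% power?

For a one-sample z-test, n = ((z_α + z_β)·σ/δ)².
z_α = 1.645 (one-sided α = 0.05); z_β = 0.842 (power 80% → β = 0.2).
n = (2.487 × 65.9 / 34.6)² = 22.44
Round up: n = 23.

23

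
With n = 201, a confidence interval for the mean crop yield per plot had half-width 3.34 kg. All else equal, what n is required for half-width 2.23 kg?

Margin of error scales as 1/√n, so n₂ = n₁·(E₁/E₂)².
n₂ = 201 × (3.34/2.23)² = 201 × 2.243 = 450.84
Round up: n₂ = 451.

n = 451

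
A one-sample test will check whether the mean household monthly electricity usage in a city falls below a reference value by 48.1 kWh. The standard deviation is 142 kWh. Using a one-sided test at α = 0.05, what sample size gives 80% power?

For a one-sample z-test, n = ((z_α + z_β)·σ/δ)².
z_α = 1.645 (one-sided α = 0.05); z_β = 0.842 (power 80% → β = 0.2).
n = (2.487 × 142 / 48.1)² = 53.91
Round up: n = 54.

n = 54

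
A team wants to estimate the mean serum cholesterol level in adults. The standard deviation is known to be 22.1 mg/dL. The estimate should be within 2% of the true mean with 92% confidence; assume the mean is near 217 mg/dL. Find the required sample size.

80

For a mean, the margin of error is E = z·σ/√n, so n = (zσ/E)².
At 92% confidence, z = 1.751.
E = 2% of 217 = 4.34 mg/dL.
n = (1.751 × 22.1 / 4.34)² = 79.50
Round up: n = 80.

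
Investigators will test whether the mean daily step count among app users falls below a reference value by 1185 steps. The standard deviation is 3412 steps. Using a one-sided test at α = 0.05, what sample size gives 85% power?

For a one-sample z-test, n = ((z_α + z_β)·σ/δ)².
z_α = 1.645 (one-sided α = 0.05); z_β = 1.036 (power 85% → β = 0.15).
n = (2.681 × 3412 / 1185)² = 59.59
Round up: n = 60.

60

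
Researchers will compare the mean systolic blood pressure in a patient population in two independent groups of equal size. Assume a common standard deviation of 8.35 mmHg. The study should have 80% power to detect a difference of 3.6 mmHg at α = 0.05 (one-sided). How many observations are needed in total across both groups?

For two equal groups, n per group = 2·((z_α + z_β)·σ/δ)².
z_α = 1.645; z_β = 0.842 (power 80%).
n = 2 × (2.487 × 8.35 / 3.6)² = 2 × 33.28 = 66.56
Round up: n = 67 per group.
Total across both groups: 2 × 67 = 134.

134 total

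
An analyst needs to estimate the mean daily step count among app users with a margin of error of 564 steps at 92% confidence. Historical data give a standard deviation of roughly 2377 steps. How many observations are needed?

55

For a mean, the margin of error is E = z·σ/√n, so n = (zσ/E)².
At 92% confidence, z = 1.751.
n = (1.751 × 2377 / 564)² = 54.46
Round up: n = 55.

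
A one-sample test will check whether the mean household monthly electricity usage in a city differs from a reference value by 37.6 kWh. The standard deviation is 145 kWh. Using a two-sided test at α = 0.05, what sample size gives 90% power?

157

For a one-sample z-test, n = ((z_{α/2} + z_β)·σ/δ)².
z_{α/2} = 1.960 (two-sided α = 0.05); z_β = 1.282 (power 90% → β = 0.1).
n = (3.242 × 145 / 37.6)² = 156.31
Round up: n = 157.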